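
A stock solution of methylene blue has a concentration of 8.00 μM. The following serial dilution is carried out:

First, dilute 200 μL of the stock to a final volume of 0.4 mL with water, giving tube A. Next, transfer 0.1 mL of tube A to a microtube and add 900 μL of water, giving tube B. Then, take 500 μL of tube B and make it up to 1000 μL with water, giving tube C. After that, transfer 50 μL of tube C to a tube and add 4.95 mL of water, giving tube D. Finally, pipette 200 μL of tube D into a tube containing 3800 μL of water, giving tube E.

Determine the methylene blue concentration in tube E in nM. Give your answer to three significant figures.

Step 1: 200 μL brought to 0.4 mL → factor 400/200 = 2
Step 2: 0.1 mL + 900 μL = 1 mL total → factor 1/0.1 = 10
Step 3: 500 μL brought to 1000 μL → factor 1000/500 = 2
Step 4: 50 μL + 4.95 mL = 5000 μL total → factor 5000/50 = 100
Step 5: 200 μL + 3800 μL = 4000 μL total → factor 4000/200 = 20
Overall dilution factor = 2 × 10 × 2 × 100 × 20 = 80000
Final = 8.00 μM / 80000 = 0.0001000 μM = 0.100 nM

0.100 nM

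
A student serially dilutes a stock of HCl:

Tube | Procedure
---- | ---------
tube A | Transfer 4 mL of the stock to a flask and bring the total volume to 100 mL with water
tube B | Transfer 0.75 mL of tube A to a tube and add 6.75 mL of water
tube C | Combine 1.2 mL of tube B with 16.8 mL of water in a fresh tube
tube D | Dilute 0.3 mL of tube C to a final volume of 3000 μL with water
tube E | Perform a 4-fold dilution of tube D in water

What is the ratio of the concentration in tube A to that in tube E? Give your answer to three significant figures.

Step 1: 4 mL brought to 100 mL → factor 100/4 = 25
Step 2: 0.75 mL + 6.75 mL = 7.5 mL total → factor 7.5/0.75 = 10
Step 3: 1.2 mL + 16.8 mL = 18 mL total → factor 18/1.2 = 15
Step 4: 0.3 mL brought to 3000 μL → factor 3/0.3 = 10
Step 5: 4-fold → factor 4
Dilution factor to tube A = 25; to tube E = 1.5 × 10^5
[tube A]/[tube E] = (factor to tube E)/(factor to tube A) = 1.5 × 10^5/25 = 6.00 × 10^3

6.00 × 10^3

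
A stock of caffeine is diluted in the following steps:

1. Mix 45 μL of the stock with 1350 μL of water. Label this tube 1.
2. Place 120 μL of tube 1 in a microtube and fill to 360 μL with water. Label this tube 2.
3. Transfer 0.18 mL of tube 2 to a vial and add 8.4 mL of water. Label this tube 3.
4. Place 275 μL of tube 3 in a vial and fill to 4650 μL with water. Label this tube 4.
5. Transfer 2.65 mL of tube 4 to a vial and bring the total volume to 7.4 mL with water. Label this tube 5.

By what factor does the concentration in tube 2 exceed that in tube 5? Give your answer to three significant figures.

2.25 × 10^3

Step 1: 45 μL + 1350 μL = 1395 μL total → factor 1395/45 = 31
Step 2: 120 μL brought to 360 μL → factor 360/120 = 3
Step 3: 0.18 mL + 8.4 mL = 8.58 mL total → factor 8.58/0.18 = 47.667
Step 4: 275 μL brought to 4650 μL → factor 4650/275 = 16.909
Step 5: 2.65 mL brought to 7.4 mL → factor 7.4/2.65 = 2.7925
Dilution factor to tube 2 = 93; to tube 5 = 2.0932 × 10^5
[tube 2]/[tube 5] = (factor to tube 5)/(factor to tube 2) = 2.0932 × 10^5/93 = 2.25 × 10^3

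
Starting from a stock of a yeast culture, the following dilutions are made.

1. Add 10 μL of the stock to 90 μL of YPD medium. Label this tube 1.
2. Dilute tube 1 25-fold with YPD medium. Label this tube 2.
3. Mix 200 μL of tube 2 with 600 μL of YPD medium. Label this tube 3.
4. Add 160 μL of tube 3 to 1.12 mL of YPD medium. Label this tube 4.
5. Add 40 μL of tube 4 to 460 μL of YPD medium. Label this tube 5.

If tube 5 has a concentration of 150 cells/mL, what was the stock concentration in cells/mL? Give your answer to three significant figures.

Step 1: 10 μL + 90 μL = 100 μL total → factor 100/10 = 10
Step 2: 25-fold → factor 25
Step 3: 200 μL + 600 μL = 800 μL total → factor 800/200 = 4
Step 4: 160 μL + 1.12 mL = 1280 μL total → factor 1280/160 = 8
Step 5: 40 μL + 460 μL = 500 μL total → factor 500/40 = 12.5
Overall dilution factor = 10 × 25 × 4 × 8 × 12.5 = 1 × 10^5
Stock = 150 cells/mL × 1 × 10^5 = 1.50 × 10^7 cells/mL

1.50 × 10^7 cells/mL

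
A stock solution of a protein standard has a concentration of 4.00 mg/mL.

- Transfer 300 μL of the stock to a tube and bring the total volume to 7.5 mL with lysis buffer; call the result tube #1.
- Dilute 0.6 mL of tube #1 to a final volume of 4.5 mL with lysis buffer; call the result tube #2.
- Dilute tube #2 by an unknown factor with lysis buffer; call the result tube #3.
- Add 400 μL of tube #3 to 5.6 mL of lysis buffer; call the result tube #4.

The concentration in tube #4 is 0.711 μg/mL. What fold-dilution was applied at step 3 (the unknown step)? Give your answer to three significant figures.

Step 1: 300 μL brought to 7.5 mL → factor 7500/300 = 25
Step 2: 0.6 mL brought to 4.5 mL → factor 4.5/0.6 = 7.5
Step 3: unknown factor x
Step 4: 400 μL + 5.6 mL = 6000 μL total → factor 6000/400 = 15
Product of known-step factors = 2812.5
Overall factor = 4.00 mg/mL / (0.711 μg/mL) = 5625.9
x = 5625.9 / 2812.5 = 2.00

2.00-fold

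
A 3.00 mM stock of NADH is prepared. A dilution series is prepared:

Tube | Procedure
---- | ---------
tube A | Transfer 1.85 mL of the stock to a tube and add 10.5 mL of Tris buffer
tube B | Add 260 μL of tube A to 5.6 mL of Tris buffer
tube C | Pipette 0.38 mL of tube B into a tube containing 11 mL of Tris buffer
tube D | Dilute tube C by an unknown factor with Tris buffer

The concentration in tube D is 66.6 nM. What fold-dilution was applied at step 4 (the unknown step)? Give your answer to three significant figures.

Step 1: 1.85 mL + 10.5 mL = 12.35 mL total → factor 12.35/1.85 = 6.6757
Step 2: 260 μL + 5.6 mL = 5860 μL total → factor 5860/260 = 22.538
Step 3: 0.38 mL + 11 mL = 11.38 mL total → factor 11.38/0.38 = 29.947
Step 4: unknown factor x
Product of known-step factors = 4505.9
Overall factor = 3.00 mM / (66.6 nM) = 45045
x = 45045 / 4505.9 = 10.0

10.0-fold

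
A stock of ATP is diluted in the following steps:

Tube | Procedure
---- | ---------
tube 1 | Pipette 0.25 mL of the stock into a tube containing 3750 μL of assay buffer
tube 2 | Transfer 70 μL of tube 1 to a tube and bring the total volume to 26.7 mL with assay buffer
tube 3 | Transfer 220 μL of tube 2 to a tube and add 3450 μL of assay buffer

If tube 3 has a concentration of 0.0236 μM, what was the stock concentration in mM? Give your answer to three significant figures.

2.40 mM

Step 1: 0.25 mL + 3750 μL = 4 mL total → factor 4/0.25 = 16
Step 2: 70 μL brought to 26.7 mL → factor 26700/70 = 381.43
Step 3: 220 μL + 3450 μL = 3670 μL total → factor 3670/220 = 16.682
Overall dilution factor = 16 × 381.43 × 16.682 = 1.0181 × 10^5
Stock = 0.0236 μM × 1.0181 × 10^5 = 2403 μM = 2.40 mM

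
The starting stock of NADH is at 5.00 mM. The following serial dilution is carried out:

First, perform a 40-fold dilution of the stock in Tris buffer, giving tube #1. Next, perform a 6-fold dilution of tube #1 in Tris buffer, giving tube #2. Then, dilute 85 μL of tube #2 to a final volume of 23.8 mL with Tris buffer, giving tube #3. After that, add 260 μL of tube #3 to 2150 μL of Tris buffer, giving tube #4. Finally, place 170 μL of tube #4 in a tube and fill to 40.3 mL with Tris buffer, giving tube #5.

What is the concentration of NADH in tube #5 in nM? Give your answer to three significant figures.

0.0339 nM

Step 1: 40-fold → factor 40
Step 2: 6-fold → factor 6
Step 3: 85 μL brought to 23.8 mL → factor 23800/85 = 280
Step 4: 260 μL + 2150 μL = 2410 μL total → factor 2410/260 = 9.2692
Step 5: 170 μL brought to 40.3 mL → factor 40300/170 = 237.06
Overall dilution factor = 40 × 6 × 280 × 9.2692 × 237.06 = 1.4766 × 10^8
Final = 5.00 mM / 1.4766 × 10^8 = 3.386 × 10^-8 mM = 0.0339 nM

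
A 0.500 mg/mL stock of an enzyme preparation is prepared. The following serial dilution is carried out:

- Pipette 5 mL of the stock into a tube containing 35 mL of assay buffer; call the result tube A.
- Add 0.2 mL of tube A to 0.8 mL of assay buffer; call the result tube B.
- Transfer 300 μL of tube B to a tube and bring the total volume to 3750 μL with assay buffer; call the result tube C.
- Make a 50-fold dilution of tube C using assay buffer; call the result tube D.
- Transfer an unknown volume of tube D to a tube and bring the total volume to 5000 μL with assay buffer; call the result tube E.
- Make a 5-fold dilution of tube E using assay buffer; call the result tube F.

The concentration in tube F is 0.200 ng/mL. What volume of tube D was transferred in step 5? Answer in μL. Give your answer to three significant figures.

250 μL

Step 1: 5 mL + 35 mL = 40 mL total → factor 40/5 = 8
Step 2: 0.2 mL + 0.8 mL = 1 mL total → factor 1/0.2 = 5
Step 3: 300 μL brought to 3750 μL → factor 3750/300 = 12.5
Step 4: 50-fold → factor 50
Step 5: v brought to 5000 μL → factor = 5000 μL/v
Step 6: 5-fold → factor 5
Product of known-step factors = 1.25 × 10^5
Overall factor = 0.500 mg/mL / (0.200 ng/mL) = 2.5 × 10^6
Step-5 factor = 2.5 × 10^6 / 1.25 × 10^5 = 20
v = 5000 μL / 20 = 250 μL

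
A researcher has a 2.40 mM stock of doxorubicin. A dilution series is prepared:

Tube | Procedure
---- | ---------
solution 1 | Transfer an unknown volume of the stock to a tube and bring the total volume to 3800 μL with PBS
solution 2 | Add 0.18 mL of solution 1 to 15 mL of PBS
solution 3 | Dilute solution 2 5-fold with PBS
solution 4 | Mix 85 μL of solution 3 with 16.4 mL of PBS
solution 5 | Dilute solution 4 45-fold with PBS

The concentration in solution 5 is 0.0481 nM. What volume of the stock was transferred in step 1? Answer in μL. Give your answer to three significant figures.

Step 1: v brought to 3800 μL → factor = 3800 μL/v
Step 2: 0.18 mL + 15 mL = 15.18 mL total → factor 15.18/0.18 = 84.333
Step 3: 5-fold → factor 5
Step 4: 85 μL + 16.4 mL = 16485 μL total → factor 16485/85 = 193.94
Step 5: 45-fold → factor 45
Product of known-step factors = 3.68 × 10^6
Overall factor = 2.40 mM / (0.0481 nM) = 4.9896 × 10^7
Step-1 factor = 4.9896 × 10^7 / 3.68 × 10^6 = 13.559
v = 3800 μL / 13.559 = 280 μL

280 μL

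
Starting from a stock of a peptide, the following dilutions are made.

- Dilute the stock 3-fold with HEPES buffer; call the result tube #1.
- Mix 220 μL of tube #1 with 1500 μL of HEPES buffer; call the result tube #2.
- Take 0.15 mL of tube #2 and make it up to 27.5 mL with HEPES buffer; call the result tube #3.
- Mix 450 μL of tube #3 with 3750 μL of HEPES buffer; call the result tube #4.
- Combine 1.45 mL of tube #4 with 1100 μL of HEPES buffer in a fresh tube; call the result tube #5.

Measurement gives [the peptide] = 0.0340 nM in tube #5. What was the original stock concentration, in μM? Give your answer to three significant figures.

2.40 μM

Step 1: 3-fold → factor 3
Step 2: 220 μL + 1500 μL = 1720 μL total → factor 1720/220 = 7.8182
Step 3: 0.15 mL brought to 27.5 mL → factor 27.5/0.15 = 183.33
Step 4: 450 μL + 3750 μL = 4200 μL total → factor 4200/450 = 9.3333
Step 5: 1.45 mL + 1100 μL = 2.55 mL total → factor 2.55/1.45 = 1.7586
Overall dilution factor = 3 × 7.8182 × 183.33 × 9.3333 × 1.7586 = 70579
Stock = 0.0340 nM × 70579 = 2400 nM = 2.40 μM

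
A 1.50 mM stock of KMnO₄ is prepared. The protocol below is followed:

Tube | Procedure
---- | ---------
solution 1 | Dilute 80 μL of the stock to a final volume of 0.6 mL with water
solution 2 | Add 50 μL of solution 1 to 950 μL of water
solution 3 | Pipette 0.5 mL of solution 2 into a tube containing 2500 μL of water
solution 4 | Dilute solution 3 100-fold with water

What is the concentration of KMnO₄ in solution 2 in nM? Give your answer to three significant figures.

1.00 × 10^4 nM

Step 1: 80 μL brought to 0.6 mL → factor 600/80 = 7.5
Step 2: 50 μL + 950 μL = 1000 μL total → factor 1000/50 = 20
Dilution factor through solution 2 = 7.5 × 20 = 150
[solution 2] = 1.50 mM / 150 = 0.01000 mM = 1.00 × 10^4 nM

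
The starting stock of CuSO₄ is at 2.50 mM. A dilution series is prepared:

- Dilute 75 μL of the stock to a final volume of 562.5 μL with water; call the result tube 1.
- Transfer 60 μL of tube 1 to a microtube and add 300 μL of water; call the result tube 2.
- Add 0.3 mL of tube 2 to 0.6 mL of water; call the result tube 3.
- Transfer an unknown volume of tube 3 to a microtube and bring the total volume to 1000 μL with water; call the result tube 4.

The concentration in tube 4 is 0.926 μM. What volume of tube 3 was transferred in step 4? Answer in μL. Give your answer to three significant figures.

50.0 μL

Step 1: 75 μL brought to 562.5 μL → factor 562.5/75 = 7.5
Step 2: 60 μL + 300 μL = 360 μL total → factor 360/60 = 6
Step 3: 0.3 mL + 0.6 mL = 0.9 mL total → factor 0.9/0.3 = 3
Step 4: v brought to 1000 μL → factor = 1000 μL/v
Product of known-step factors = 135
Overall factor = 2.50 mM / (0.926 μM) = 2699.8
Step-4 factor = 2699.8 / 135 = 19.998
v = 1000 μL / 19.998 = 50.0 μL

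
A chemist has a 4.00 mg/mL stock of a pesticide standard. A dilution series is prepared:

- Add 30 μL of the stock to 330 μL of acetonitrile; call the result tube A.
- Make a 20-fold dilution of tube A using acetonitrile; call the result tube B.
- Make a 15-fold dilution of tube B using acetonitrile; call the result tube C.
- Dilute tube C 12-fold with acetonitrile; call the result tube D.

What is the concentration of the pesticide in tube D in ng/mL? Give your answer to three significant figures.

Step 1: 30 μL + 330 μL = 360 μL total → factor 360/30 = 12
Step 2: 20-fold → factor 20
Step 3: 15-fold → factor 15
Step 4: 12-fold → factor 12
Overall dilution factor = 12 × 20 × 15 × 12 = 43200
Final = 4.00 mg/mL / 43200 = 9.259 × 10^-5 mg/mL = 92.6 ng/mL

92.6 ng/mL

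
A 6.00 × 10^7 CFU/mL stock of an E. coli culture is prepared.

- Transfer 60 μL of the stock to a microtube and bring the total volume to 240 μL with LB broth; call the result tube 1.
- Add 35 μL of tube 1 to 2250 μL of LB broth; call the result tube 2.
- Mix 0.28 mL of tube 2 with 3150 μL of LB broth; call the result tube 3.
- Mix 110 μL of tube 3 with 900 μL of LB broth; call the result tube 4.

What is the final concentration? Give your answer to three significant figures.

Step 1: 60 μL brought to 240 μL → factor 240/60 = 4
Step 2: 35 μL + 2250 μL = 2285 μL total → factor 2285/35 = 65.286
Step 3: 0.28 mL + 3150 μL = 3.43 mL total → factor 3.43/0.28 = 12.25
Step 4: 110 μL + 900 μL = 1010 μL total → factor 1010/110 = 9.1818
Overall dilution factor = 4 × 65.286 × 12.25 × 9.1818 = 29373
Final = 6.00 × 10^7 CFU/mL / 29373 = 2.04 × 10^3 CFU/mL

2.04 × 10^3 CFU/mL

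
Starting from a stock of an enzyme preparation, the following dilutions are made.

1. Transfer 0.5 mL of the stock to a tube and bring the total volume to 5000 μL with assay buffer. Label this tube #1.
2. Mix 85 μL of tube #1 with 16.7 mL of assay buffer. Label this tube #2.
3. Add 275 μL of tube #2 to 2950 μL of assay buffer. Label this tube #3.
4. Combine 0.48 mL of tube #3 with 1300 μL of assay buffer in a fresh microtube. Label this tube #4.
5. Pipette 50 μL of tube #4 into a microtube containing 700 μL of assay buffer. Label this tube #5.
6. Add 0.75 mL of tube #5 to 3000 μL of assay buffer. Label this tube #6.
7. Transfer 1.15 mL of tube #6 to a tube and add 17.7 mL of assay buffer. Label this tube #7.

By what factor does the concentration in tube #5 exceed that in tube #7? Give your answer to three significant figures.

82.0

Step 1: 0.5 mL brought to 5000 μL → factor 5/0.5 = 10
Step 2: 85 μL + 16.7 mL = 16785 μL total → factor 16785/85 = 197.47
Step 3: 275 μL + 2950 μL = 3225 μL total → factor 3225/275 = 11.727
Step 4: 0.48 mL + 1300 μL = 1.78 mL total → factor 1.78/0.48 = 3.7083
Step 5: 50 μL + 700 μL = 750 μL total → factor 750/50 = 15
Step 6: 0.75 mL + 3000 μL = 3.75 mL total → factor 3.75/0.75 = 5
Step 7: 1.15 mL + 17.7 mL = 18.85 mL total → factor 18.85/1.15 = 16.391
Dilution factor to tube #5 = 1.2882 × 10^6; to tube #7 = 1.0557 × 10^8
[tube #5]/[tube #7] = (factor to tube #7)/(factor to tube #5) = 1.0557 × 10^8/1.2882 × 10^6 = 82.0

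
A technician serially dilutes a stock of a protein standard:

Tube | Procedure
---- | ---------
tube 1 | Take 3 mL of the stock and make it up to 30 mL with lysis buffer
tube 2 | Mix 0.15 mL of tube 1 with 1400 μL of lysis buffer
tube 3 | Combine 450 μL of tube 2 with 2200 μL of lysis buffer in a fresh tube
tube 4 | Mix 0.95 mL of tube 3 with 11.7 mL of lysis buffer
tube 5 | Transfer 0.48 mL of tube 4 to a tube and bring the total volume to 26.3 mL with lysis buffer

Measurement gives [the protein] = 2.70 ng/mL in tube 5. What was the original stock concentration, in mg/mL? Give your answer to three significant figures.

Step 1: 3 mL brought to 30 mL → factor 30/3 = 10
Step 2: 0.15 mL + 1400 μL = 1.55 mL total → factor 1.55/0.15 = 10.333
Step 3: 450 μL + 2200 μL = 2650 μL total → factor 2650/450 = 5.8889
Step 4: 0.95 mL + 11.7 mL = 12.65 mL total → factor 12.65/0.95 = 13.316
Step 5: 0.48 mL brought to 26.3 mL → factor 26.3/0.48 = 54.792
Overall dilution factor = 10 × 10.333 × 5.8889 × 13.316 × 54.792 = 4.4397 × 10^5
Stock = 2.70 ng/mL × 4.4397 × 10^5 = 1.199 × 10^6 ng/mL = 1.20 mg/mL

1.20 mg/mL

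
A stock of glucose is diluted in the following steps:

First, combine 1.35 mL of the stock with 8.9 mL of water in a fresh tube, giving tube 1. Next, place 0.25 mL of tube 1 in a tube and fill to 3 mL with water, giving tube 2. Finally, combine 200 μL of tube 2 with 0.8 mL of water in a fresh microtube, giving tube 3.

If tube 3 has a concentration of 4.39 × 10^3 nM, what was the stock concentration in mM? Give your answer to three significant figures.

Step 1: 1.35 mL + 8.9 mL = 10.25 mL total → factor 10.25/1.35 = 7.5926
Step 2: 0.25 mL brought to 3 mL → factor 3/0.25 = 12
Step 3: 200 μL + 0.8 mL = 1000 μL total → factor 1000/200 = 5
Overall dilution factor = 7.5926 × 12 × 5 = 455.56
Stock = 4.39 × 10^3 nM × 455.56 = 2.000 × 10^6 nM = 2.00 mM

2.00 mM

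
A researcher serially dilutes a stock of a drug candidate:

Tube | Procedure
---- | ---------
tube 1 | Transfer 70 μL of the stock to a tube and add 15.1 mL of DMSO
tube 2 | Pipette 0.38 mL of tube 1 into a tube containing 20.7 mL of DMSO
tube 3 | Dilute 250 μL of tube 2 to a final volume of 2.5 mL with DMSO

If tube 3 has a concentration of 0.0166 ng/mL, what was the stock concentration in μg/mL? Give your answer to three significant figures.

2.00 μg/mL

Step 1: 70 μL + 15.1 mL = 15170 μL total → factor 15170/70 = 216.71
Step 2: 0.38 mL + 20.7 mL = 21.08 mL total → factor 21.08/0.38 = 55.474
Step 3: 250 μL brought to 2.5 mL → factor 2500/250 = 10
Overall dilution factor = 216.71 × 55.474 × 10 = 1.2022 × 10^5
Stock = 0.0166 ng/mL × 1.2022 × 10^5 = 1996 ng/mL = 2.00 μg/mL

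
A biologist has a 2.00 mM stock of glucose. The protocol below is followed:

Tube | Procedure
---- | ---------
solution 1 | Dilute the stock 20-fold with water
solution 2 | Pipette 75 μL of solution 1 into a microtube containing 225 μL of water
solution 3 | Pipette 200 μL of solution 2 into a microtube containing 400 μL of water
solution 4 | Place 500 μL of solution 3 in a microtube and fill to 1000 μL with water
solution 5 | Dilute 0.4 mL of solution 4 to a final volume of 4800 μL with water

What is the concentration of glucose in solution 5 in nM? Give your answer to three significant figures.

347 nM

Step 1: 20-fold → factor 20
Step 2: 75 μL + 225 μL = 300 μL total → factor 300/75 = 4
Step 3: 200 μL + 400 μL = 600 μL total → factor 600/200 = 3
Step 4: 500 μL brought to 1000 μL → factor 1000/500 = 2
Step 5: 0.4 mL brought to 4800 μL → factor 4.8/0.4 = 12
Overall dilution factor = 20 × 4 × 3 × 2 × 12 = 5760
Final = 2.00 mM / 5760 = 0.0003472 mM = 347 nM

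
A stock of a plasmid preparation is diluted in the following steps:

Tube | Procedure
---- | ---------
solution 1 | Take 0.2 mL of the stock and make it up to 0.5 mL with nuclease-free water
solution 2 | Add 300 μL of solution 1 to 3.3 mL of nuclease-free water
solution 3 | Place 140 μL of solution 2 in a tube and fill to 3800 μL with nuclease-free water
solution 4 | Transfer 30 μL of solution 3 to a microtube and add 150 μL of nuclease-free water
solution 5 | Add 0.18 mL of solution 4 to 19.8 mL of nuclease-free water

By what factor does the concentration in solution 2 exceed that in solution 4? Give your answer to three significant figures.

Step 1: 0.2 mL brought to 0.5 mL → factor 0.5/0.2 = 2.5
Step 2: 300 μL + 3.3 mL = 3600 μL total → factor 3600/300 = 12
Step 3: 140 μL brought to 3800 μL → factor 3800/140 = 27.143
Step 4: 30 μL + 150 μL = 180 μL total → factor 180/30 = 6
Dilution factor to solution 2 = 30; to solution 4 = 4885.7
[solution 2]/[solution 4] = (factor to solution 4)/(factor to solution 2) = 4885.7/30 = 163

163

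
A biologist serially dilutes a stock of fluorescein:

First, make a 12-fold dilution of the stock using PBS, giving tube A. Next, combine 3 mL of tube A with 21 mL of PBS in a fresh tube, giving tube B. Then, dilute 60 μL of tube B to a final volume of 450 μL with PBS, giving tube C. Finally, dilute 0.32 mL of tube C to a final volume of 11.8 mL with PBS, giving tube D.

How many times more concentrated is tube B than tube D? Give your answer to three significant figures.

277

Step 1: 12-fold → factor 12
Step 2: 3 mL + 21 mL = 24 mL total → factor 24/3 = 8
Step 3: 60 μL brought to 450 μL → factor 450/60 = 7.5
Step 4: 0.32 mL brought to 11.8 mL → factor 11.8/0.32 = 36.875
Dilution factor to tube B = 96; to tube D = 26550
[tube B]/[tube D] = (factor to tube D)/(factor to tube B) = 26550/96 = 277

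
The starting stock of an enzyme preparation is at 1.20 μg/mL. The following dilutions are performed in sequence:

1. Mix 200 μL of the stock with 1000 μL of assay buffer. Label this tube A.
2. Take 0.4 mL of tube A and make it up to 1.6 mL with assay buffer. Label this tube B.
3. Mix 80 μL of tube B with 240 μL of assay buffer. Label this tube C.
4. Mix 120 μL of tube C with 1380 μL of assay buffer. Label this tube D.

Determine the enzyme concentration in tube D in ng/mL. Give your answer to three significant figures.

1.00 ng/mL

Step 1: 200 μL + 1000 μL = 1200 μL total → factor 1200/200 = 6
Step 2: 0.4 mL brought to 1.6 mL → factor 1.6/0.4 = 4
Step 3: 80 μL + 240 μL = 320 μL total → factor 320/80 = 4
Step 4: 120 μL + 1380 μL = 1500 μL total → factor 1500/120 = 12.5
Overall dilution factor = 6 × 4 × 4 × 12.5 = 1200
Final = 1.20 μg/mL / 1200 = 0.001000 μg/mL = 1.00 ng/mL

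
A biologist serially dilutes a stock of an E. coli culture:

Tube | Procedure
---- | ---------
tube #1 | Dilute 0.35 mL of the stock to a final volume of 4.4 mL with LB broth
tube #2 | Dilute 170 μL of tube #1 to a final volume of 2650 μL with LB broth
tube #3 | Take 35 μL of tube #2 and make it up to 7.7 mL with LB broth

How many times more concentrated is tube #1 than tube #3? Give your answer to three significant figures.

3.43 × 10^3

Step 1: 0.35 mL brought to 4.4 mL → factor 4.4/0.35 = 12.571
Step 2: 170 μL brought to 2650 μL → factor 2650/170 = 15.588
Step 3: 35 μL brought to 7.7 mL → factor 7700/35 = 220
Dilution factor to tube #1 = 12.571; to tube #3 = 43113
[tube #1]/[tube #3] = (factor to tube #3)/(factor to tube #1) = 43113/12.571 = 3.43 × 10^3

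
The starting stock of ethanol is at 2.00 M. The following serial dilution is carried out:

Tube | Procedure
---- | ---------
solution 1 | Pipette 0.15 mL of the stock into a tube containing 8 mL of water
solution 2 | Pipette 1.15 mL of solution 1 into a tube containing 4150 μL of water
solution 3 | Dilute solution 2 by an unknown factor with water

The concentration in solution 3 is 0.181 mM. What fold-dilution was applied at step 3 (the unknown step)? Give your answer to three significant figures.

Step 1: 0.15 mL + 8 mL = 8.15 mL total → factor 8.15/0.15 = 54.333
Step 2: 1.15 mL + 4150 μL = 5.3 mL total → factor 5.3/1.15 = 4.6087
Step 3: unknown factor x
Product of known-step factors = 250.41
Overall factor = 2.00 M / (0.181 mM) = 11050
x = 11050 / 250.41 = 44.1

44.1-fold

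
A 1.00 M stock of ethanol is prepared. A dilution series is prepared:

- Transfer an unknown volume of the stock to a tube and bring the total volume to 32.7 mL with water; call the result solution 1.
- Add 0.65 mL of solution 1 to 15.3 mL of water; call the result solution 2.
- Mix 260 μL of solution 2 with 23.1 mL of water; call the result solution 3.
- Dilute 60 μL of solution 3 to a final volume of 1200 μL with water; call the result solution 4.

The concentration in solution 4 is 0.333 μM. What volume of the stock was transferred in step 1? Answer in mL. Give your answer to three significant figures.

0.480 mL

Step 1: v brought to 32.7 mL → factor = 32.7 mL/v
Step 2: 0.65 mL + 15.3 mL = 15.95 mL total → factor 15.95/0.65 = 24.538
Step 3: 260 μL + 23.1 mL = 23360 μL total → factor 23360/260 = 89.846
Step 4: 60 μL brought to 1200 μL → factor 1200/60 = 20
Product of known-step factors = 44094
Overall factor = 1.00 M / (0.333 μM) = 3.003 × 10^6
Step-1 factor = 3.003 × 10^6 / 44094 = 68.105
v = 32.7 mL / 68.105 = 0.480 mL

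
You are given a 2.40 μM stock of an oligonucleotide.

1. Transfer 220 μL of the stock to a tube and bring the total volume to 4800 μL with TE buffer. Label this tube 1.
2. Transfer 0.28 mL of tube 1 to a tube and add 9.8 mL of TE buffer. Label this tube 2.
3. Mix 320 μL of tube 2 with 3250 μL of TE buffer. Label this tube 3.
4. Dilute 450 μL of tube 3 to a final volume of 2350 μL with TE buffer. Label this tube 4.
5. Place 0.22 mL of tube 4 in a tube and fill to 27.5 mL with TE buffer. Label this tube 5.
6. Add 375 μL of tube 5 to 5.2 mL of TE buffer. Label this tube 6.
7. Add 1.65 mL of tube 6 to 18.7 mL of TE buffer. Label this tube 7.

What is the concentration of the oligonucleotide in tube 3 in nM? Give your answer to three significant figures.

Step 1: 220 μL brought to 4800 μL → factor 4800/220 = 21.818
Step 2: 0.28 mL + 9.8 mL = 10.08 mL total → factor 10.08/0.28 = 36
Step 3: 320 μL + 3250 μL = 3570 μL total → factor 3570/320 = 11.156
Dilution factor through tube 3 = 21.818 × 36 × 11.156 = 8762.7
[tube 3] = 2.40 μM / 8762.7 = 0.0002739 μM = 0.274 nM

0.274 nM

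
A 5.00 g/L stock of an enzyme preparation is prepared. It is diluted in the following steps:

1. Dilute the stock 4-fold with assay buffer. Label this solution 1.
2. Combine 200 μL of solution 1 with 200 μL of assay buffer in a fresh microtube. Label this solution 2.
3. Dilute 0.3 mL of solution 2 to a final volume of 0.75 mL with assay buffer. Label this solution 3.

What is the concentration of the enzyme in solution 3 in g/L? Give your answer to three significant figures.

0.250 g/L

Step 1: 4-fold → factor 4
Step 2: 200 μL + 200 μL = 400 μL total → factor 400/200 = 2
Step 3: 0.3 mL brought to 0.75 mL → factor 0.75/0.3 = 2.5
Overall dilution factor = 4 × 2 × 2.5 = 20
Final = 5.00 g/L / 20 = 0.250 g/L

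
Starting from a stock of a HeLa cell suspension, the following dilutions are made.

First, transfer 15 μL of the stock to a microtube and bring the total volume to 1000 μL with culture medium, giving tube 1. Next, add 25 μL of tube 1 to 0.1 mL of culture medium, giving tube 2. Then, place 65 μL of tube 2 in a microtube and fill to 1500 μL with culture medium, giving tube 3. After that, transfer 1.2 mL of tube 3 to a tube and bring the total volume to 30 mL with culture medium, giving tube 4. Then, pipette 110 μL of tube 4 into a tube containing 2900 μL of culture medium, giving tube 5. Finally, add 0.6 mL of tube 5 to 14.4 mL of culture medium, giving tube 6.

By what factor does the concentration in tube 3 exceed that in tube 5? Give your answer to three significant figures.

684

Step 1: 15 μL brought to 1000 μL → factor 1000/15 = 66.667
Step 2: 25 μL + 0.1 mL = 125 μL total → factor 125/25 = 5
Step 3: 65 μL brought to 1500 μL → factor 1500/65 = 23.077
Step 4: 1.2 mL brought to 30 mL → factor 30/1.2 = 25
Step 5: 110 μL + 2900 μL = 3010 μL total → factor 3010/110 = 27.364
Dilution factor to tube 3 = 7692.3; to tube 5 = 5.2622 × 10^6
[tube 3]/[tube 5] = (factor to tube 5)/(factor to tube 3) = 5.2622 × 10^6/7692.3 = 684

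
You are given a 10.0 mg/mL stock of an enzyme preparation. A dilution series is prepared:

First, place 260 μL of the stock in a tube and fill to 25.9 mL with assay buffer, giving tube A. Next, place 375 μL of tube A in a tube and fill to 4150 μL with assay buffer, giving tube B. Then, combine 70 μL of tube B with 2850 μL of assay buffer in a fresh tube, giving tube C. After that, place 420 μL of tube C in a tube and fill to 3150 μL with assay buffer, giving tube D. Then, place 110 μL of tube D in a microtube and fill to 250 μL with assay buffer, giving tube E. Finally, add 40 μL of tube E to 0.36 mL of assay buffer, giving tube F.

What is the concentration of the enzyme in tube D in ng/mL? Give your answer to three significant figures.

29.0 ng/mL

Step 1: 260 μL brought to 25.9 mL → factor 25900/260 = 99.615
Step 2: 375 μL brought to 4150 μL → factor 4150/375 = 11.067
Step 3: 70 μL + 2850 μL = 2920 μL total → factor 2920/70 = 41.714
Step 4: 420 μL brought to 3150 μL → factor 3150/420 = 7.5
Dilution factor through tube D = 99.615 × 11.067 × 41.714 × 7.5 = 3.449 × 10^5
[tube D] = 10.0 mg/mL / 3.449 × 10^5 = 2.899 × 10^-5 mg/mL = 29.0 ng/mL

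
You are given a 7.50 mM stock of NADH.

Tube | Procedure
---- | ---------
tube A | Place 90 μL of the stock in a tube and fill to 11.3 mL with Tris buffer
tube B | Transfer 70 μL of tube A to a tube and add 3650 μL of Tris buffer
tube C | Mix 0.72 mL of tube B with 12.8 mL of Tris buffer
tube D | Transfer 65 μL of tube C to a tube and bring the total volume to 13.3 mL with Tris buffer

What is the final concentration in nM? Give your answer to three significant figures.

0.293 nM

Step 1: 90 μL brought to 11.3 mL → factor 11300/90 = 125.56
Step 2: 70 μL + 3650 μL = 3720 μL total → factor 3720/70 = 53.143
Step 3: 0.72 mL + 12.8 mL = 13.52 mL total → factor 13.52/0.72 = 18.778
Step 4: 65 μL brought to 13.3 mL → factor 13300/65 = 204.62
Overall dilution factor = 125.56 × 53.143 × 18.778 × 204.62 = 2.5637 × 10^7
Final = 7.50 mM / 2.5637 × 10^7 = 2.925 × 10^-7 mM = 0.293 nM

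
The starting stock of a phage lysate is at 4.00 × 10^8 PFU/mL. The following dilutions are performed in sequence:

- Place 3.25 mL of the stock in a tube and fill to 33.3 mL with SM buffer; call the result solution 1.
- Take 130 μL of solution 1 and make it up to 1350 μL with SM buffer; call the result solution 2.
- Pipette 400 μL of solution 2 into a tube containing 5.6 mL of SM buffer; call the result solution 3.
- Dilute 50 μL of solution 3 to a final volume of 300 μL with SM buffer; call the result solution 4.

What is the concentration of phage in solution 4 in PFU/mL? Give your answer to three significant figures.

4.18 × 10^4 PFU/mL

Step 1: 3.25 mL brought to 33.3 mL → factor 33.3/3.25 = 10.246
Step 2: 130 μL brought to 1350 μL → factor 1350/130 = 10.385
Step 3: 400 μL + 5.6 mL = 6000 μL total → factor 6000/400 = 15
Step 4: 50 μL brought to 300 μL → factor 300/50 = 6
Overall dilution factor = 10.246 × 10.385 × 15 × 6 = 9576.2
Final = 4.00 × 10^8 PFU/mL / 9576.2 = 4.18 × 10^4 PFU/mL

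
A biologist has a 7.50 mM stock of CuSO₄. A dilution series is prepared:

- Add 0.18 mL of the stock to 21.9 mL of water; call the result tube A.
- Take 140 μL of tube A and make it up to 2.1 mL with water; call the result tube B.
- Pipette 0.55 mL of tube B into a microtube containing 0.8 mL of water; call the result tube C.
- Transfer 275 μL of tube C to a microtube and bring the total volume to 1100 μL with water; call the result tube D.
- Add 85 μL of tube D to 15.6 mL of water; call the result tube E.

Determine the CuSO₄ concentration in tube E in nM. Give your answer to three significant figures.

Step 1: 0.18 mL + 21.9 mL = 22.08 mL total → factor 22.08/0.18 = 122.67
Step 2: 140 μL brought to 2.1 mL → factor 2100/140 = 15
Step 3: 0.55 mL + 0.8 mL = 1.35 mL total → factor 1.35/0.55 = 2.4545
Step 4: 275 μL brought to 1100 μL → factor 1100/275 = 4
Step 5: 85 μL + 15.6 mL = 15685 μL total → factor 15685/85 = 184.53
Overall dilution factor = 122.67 × 15 × 2.4545 × 4 × 184.53 = 3.3336 × 10^6
Final = 7.50 mM / 3.3336 × 10^6 = 2.250 × 10^-6 mM = 2.25 nM

2.25 nM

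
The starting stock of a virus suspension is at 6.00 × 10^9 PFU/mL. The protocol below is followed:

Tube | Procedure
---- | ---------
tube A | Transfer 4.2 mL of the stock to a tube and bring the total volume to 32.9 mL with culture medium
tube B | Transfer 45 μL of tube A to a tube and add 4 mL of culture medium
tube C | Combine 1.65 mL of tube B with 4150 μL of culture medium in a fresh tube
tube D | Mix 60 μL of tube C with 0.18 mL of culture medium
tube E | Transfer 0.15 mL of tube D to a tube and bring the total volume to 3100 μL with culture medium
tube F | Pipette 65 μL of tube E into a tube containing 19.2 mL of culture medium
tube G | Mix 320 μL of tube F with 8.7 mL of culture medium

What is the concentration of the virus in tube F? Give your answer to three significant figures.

Step 1: 4.2 mL brought to 32.9 mL → factor 32.9/4.2 = 7.8333
Step 2: 45 μL + 4 mL = 4045 μL total → factor 4045/45 = 89.889
Step 3: 1.65 mL + 4150 μL = 5.8 mL total → factor 5.8/1.65 = 3.5152
Step 4: 60 μL + 0.18 mL = 240 μL total → factor 240/60 = 4
Step 5: 0.15 mL brought to 3100 μL → factor 3.1/0.15 = 20.667
Step 6: 65 μL + 19.2 mL = 19265 μL total → factor 19265/65 = 296.38
Dilution factor through tube F = 7.8333 × 89.889 × 3.5152 × 4 × 20.667 × 296.38 = 6.0643 × 10^7
[tube F] = 6.00 × 10^9 PFU/mL / 6.0643 × 10^7 = 98.9 PFU/mL

98.9 PFU/mL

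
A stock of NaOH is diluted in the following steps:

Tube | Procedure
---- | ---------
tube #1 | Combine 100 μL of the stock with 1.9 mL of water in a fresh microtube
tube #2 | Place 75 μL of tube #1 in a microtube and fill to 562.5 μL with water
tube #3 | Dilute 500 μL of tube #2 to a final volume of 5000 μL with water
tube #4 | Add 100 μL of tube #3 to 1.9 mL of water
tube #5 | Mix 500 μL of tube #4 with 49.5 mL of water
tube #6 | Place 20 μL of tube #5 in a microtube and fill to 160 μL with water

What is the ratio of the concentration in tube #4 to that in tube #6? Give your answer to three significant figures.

Step 1: 100 μL + 1.9 mL = 2000 μL total → factor 2000/100 = 20
Step 2: 75 μL brought to 562.5 μL → factor 562.5/75 = 7.5
Step 3: 500 μL brought to 5000 μL → factor 5000/500 = 10
Step 4: 100 μL + 1.9 mL = 2000 μL total → factor 2000/100 = 20
Step 5: 500 μL + 49.5 mL = 50000 μL total → factor 50000/500 = 100
Step 6: 20 μL brought to 160 μL → factor 160/20 = 8
Dilution factor to tube #4 = 30000; to tube #6 = 2.4 × 10^7
[tube #4]/[tube #6] = (factor to tube #6)/(factor to tube #4) = 2.4 × 10^7/30000 = 800

800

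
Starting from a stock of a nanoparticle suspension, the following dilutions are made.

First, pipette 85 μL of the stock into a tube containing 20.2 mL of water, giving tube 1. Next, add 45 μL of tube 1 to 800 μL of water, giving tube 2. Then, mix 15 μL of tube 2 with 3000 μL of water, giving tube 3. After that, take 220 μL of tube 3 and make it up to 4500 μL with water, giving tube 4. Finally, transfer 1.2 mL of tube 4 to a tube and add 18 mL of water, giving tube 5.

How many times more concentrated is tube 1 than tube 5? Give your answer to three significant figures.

Step 1: 85 μL + 20.2 mL = 20285 μL total → factor 20285/85 = 238.65
Step 2: 45 μL + 800 μL = 845 μL total → factor 845/45 = 18.778
Step 3: 15 μL + 3000 μL = 3015 μL total → factor 3015/15 = 201
Step 4: 220 μL brought to 4500 μL → factor 4500/220 = 20.455
Step 5: 1.2 mL + 18 mL = 19.2 mL total → factor 19.2/1.2 = 16
Dilution factor to tube 1 = 238.65; to tube 5 = 2.9479 × 10^8
[tube 1]/[tube 5] = (factor to tube 5)/(factor to tube 1) = 2.9479 × 10^8/238.65 = 1.24 × 10^6

1.24 × 10^6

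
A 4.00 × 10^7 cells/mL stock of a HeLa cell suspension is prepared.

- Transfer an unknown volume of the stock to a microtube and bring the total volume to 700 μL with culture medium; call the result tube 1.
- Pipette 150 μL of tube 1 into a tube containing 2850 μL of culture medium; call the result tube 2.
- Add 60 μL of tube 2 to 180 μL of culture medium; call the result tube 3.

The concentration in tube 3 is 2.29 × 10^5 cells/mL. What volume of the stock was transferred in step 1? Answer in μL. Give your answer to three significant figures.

321 μL

Step 1: v brought to 700 μL → factor = 700 μL/v
Step 2: 150 μL + 2850 μL = 3000 μL total → factor 3000/150 = 20
Step 3: 60 μL + 180 μL = 240 μL total → factor 240/60 = 4
Product of known-step factors = 80
Overall factor = 4.00 × 10^7 cells/mL / (2.29 × 10^5 cells/mL) = 174.67
Step-1 factor = 174.67 / 80 = 2.1834
v = 700 μL / 2.1834 = 321 μL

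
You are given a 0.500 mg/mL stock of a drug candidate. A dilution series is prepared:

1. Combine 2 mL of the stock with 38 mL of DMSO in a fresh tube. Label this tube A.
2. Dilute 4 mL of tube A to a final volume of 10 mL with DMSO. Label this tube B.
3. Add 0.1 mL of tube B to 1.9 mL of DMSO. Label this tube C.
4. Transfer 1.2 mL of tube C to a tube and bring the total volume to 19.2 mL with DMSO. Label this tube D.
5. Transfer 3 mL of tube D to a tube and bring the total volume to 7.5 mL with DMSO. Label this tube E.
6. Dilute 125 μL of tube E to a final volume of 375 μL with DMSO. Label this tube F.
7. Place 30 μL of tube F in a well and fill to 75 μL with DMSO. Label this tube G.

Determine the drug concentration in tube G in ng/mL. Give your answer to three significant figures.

Step 1: 2 mL + 38 mL = 40 mL total → factor 40/2 = 20
Step 2: 4 mL brought to 10 mL → factor 10/4 = 2.5
Step 3: 0.1 mL + 1.9 mL = 2 mL total → factor 2/0.1 = 20
Step 4: 1.2 mL brought to 19.2 mL → factor 19.2/1.2 = 16
Step 5: 3 mL brought to 7.5 mL → factor 7.5/3 = 2.5
Step 6: 125 μL brought to 375 μL → factor 375/125 = 3
Step 7: 30 μL brought to 75 μL → factor 75/30 = 2.5
Overall dilution factor = 20 × 2.5 × 20 × 16 × 2.5 × 3 × 2.5 = 3 × 10^5
Final = 0.500 mg/mL / 3 × 10^5 = 1.667 × 10^-6 mg/mL = 1.67 ng/mL

1.67 ng/mL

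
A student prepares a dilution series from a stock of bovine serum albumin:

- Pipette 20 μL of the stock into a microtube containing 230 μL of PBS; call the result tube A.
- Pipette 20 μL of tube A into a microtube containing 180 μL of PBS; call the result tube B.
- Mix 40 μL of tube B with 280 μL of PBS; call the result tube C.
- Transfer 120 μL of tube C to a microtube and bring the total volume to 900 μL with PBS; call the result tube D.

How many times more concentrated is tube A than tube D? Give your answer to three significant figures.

600

Step 1: 20 μL + 230 μL = 250 μL total → factor 250/20 = 12.5
Step 2: 20 μL + 180 μL = 200 μL total → factor 200/20 = 10
Step 3: 40 μL + 280 μL = 320 μL total → factor 320/40 = 8
Step 4: 120 μL brought to 900 μL → factor 900/120 = 7.5
Dilution factor to tube A = 12.5; to tube D = 7500
[tube A]/[tube D] = (factor to tube D)/(factor to tube A) = 7500/12.5 = 600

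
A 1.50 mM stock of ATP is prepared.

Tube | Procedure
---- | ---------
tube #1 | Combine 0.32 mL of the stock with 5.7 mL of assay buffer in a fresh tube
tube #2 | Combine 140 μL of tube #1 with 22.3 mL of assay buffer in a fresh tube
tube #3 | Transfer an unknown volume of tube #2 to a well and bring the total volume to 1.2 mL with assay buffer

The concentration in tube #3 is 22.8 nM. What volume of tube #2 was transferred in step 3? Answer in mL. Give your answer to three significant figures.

Step 1: 0.32 mL + 5.7 mL = 6.02 mL total → factor 6.02/0.32 = 18.812
Step 2: 140 μL + 22.3 mL = 22440 μL total → factor 22440/140 = 160.29
Step 3: v brought to 1.2 mL → factor = 1.2 mL/v
Product of known-step factors = 3015.4
Overall factor = 1.50 mM / (22.8 nM) = 65789
Step-3 factor = 65789 / 3015.4 = 21.818
v = 1.2 mL / 21.818 = 0.0550 mL

0.0550 mL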